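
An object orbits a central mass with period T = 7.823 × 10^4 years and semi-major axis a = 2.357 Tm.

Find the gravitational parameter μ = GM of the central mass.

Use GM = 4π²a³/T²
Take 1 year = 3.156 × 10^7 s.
T = 7.823 × 10^4 years = 2.46894 × 10^12 s
a = 2.357 Tm = 2.357 × 10^12 m
a³ = 1.30942 × 10^37 m³
T² = 6.09566 × 10^24 s²
GM = 4π² × (1.30942 × 10^37) / (6.09566 × 10^24) = 8.48043 × 10^13 m³/s²
GM ≈ 8.48 × 10^13 m³/s²

Final answer: GM = 8.48 × 10^13 m³/s²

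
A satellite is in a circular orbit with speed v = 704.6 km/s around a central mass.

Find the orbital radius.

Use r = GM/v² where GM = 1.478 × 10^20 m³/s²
v = 704.6 km/s = 704600 m/s
GM = 1.478 × 10^20 m³/s²
v² = 4.96461 × 10^11 m²/s²
r = GM/v² = (1.478 × 10^20) / (4.96461 × 10^11) = 2.97707 × 10^8 m ≈ 297.7 Mm

Final answer: 297.7 Mm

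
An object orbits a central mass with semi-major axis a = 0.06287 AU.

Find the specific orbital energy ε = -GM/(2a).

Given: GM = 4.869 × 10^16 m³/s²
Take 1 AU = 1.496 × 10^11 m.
a = 0.06287 AU = 9.40535 × 10^9 m
GM = 4.869 × 10^16 m³/s²
2a = 1.88107 × 10^10 m
ε = −GM/(2a) = -2.58842 × 10^6 J/kg ≈ -2.588 MJ/kg

Final answer: -2.588 MJ/kg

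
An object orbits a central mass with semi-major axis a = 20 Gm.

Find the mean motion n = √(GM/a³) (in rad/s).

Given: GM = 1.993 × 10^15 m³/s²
a = 20 Gm = 2 × 10^10 m
GM = 1.993 × 10^15 m³/s²
a³ = 8 × 10^30 m³
GM/a³ = (1.993 × 10^15) / (8 × 10^30) = 2.49125 × 10^-16 s⁻²
n = √(GM/a³) = 1.57837 × 10^-8 rad/s ≈ 1.578 × 10^-8 rad/s

Final answer: n = 1.578 × 10^-8 rad/s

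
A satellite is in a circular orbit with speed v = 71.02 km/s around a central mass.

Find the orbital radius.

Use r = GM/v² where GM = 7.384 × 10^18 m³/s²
v = 71.02 km/s = 71020 m/s
GM = 7.384 × 10^18 m³/s²
v² = 5.04384 × 10^9 m²/s²
r = GM/v² = (7.384 × 10^18) / (5.04384 × 10^9) = 1.46396 × 10^9 m ≈ 1.464 Gm

Final answer: 1.464 Gm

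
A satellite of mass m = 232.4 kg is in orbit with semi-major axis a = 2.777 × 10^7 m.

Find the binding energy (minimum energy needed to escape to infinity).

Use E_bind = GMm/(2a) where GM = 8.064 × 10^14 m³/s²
a = 2.777 × 10^7 m
GM = 8.064 × 10^14 m³/s²
m = 232.4 kg
GMm = 8.064 × 10^14 × 232.4 = 1.87407 × 10^17 m³·kg/s²
2a = 5.554 × 10^7 m
E_bind = GMm/(2a) = 3.37428 × 10^9 J ≈ 3.374 GJ

Final answer: 3.374 GJ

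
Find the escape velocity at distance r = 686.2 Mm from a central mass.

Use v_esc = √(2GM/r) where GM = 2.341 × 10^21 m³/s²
r = 686.2 Mm = 6.862 × 10^8 m
GM = 2.341 × 10^21 m³/s²
2GM/r = 2 × (2.341 × 10^21) / (6.862 × 10^8) = 6.82308 × 10^12 m²/s²
v_esc = √(2GM/r) = 2.6121 × 10^6 m/s ≈ 2612 km/s

Final answer: 2612 km/s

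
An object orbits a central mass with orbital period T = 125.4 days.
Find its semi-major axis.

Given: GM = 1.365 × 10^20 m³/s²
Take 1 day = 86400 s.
T = 125.4 days = 1.08346 × 10^7 s
GM = 1.365 × 10^20 m³/s²
Kepler's third law: a³ = GM T² / (4π²)
T² = 1.17388 × 10^14 s²
a³ = (1.365 × 10^20) × (1.17388 × 10^14) / (4π²) = 4.05878 × 10^32 m³
a = (a³)^(1/3) = 7.40398 × 10^10 m ≈ 7.404 × 10^10 m

Final answer: 7.404 × 10^10 m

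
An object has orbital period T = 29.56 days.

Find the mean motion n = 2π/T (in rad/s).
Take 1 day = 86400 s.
T = 29.56 days = 2.55398 × 10^6 s
n = 2π / (2.55398 × 10^6 s) = 2.46015 × 10^-6 rad/s ≈ 2.46 × 10^-6 rad/s

Final answer: n = 2.46 × 10^-6 rad/s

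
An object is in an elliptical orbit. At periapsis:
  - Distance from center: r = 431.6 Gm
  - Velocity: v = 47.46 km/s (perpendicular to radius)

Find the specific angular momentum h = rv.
r = 431.6 Gm = 4.316 × 10^11 m
v = 47.46 km/s = 47460 m/s
h = rv = 4.316 × 10^11 × 47460 = 2.04837 × 10^16 m²/s ≈ 2.048 × 10^16 m²/s

Final answer: h = 2.048 × 10^16 m²/s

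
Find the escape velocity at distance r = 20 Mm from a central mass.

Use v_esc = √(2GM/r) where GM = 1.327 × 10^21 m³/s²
r = 20 Mm = 2 × 10^7 m
GM = 1.327 × 10^21 m³/s²
2GM/r = 2 × (1.327 × 10^21) / (2 × 10^7) = 1.327 × 10^14 m²/s²
v_esc = √(2GM/r) = 1.15195 × 10^7 m/s ≈ 1.152 × 10^4 km/s

Final answer: 1.152 × 10^4 km/s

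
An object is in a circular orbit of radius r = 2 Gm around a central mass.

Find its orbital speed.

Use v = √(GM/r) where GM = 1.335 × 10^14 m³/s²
r = 2 Gm = 2 × 10^9 m
GM = 1.335 × 10^14 m³/s²
GM/r = (1.335 × 10^14) / (2 × 10^9) = 66750 m²/s²
v = √(GM/r) = 258.36 m/s ≈ 258.4 m/s

Final answer: 258.4 m/s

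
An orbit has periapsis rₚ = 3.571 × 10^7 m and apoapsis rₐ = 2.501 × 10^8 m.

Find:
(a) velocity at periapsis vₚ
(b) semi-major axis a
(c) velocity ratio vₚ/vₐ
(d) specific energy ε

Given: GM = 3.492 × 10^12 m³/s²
rₚ = 3.571 × 10^7 m
rₐ = 2.501 × 10^8 m
GM = 3.492 × 10^12 m³/s²
a = (rₚ + rₐ)/2 = 1.42905 × 10^8 m
e = (rₐ − rₚ)/(rₐ + rₚ) = (2.1439 × 10^8) / (2.8581 × 10^8) = 0.750114
(a) vₚ² = GM (2/rₚ − 1/a) = 3.492 × 10^12 × (5.60067 × 10^-8 − 6.99766 × 10^-9) = 171140 m²/s²;  vₚ = 413.69 m/s ≈ 413.7 m/s
(b) a = 1.42905 × 10^8 m ≈ 1.429 × 10^8 m
(c) vₚ/vₐ = rₐ/rₚ (angular momentum) = (2.501 × 10^8) / (3.571 × 10^7) = 7.00364 ≈ 7.004
(d) 2a = 2.8581 × 10^8 m;  ε = −GM/(2a) = -12217.9 J/kg ≈ -12.22 kJ/kg

Final answer:
(a) velocity at periapsis vₚ = 413.7 m/s
(b) semi-major axis a = 1.429 × 10^8 m
(c) velocity ratio vₚ/vₐ = 7.004
(d) specific energy ε = -12.22 kJ/kg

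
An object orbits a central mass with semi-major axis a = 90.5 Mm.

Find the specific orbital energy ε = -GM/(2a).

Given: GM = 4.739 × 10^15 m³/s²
a = 90.5 Mm = 9.05 × 10^7 m
GM = 4.739 × 10^15 m³/s²
2a = 1.81 × 10^8 m
ε = −GM/(2a) = -2.61823 × 10^7 J/kg ≈ -26.18 MJ/kg

Final answer: -26.18 MJ/kg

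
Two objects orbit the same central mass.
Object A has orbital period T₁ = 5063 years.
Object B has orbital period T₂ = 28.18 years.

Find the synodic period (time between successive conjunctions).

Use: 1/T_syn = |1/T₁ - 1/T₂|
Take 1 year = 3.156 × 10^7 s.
T₁ = 5063 years = 1.59788 × 10^11 s
T₂ = 28.18 years = 8.89361 × 10^8 s
1/T₁ = 6.25828 × 10^-12 s⁻¹
1/T₂ = 1.1244 × 10^-9 s⁻¹
|1/T₁ − 1/T₂| = 1.11814 × 10^-9 s⁻¹
T_syn = 1 / |1/T₁ − 1/T₂| = 8.94339 × 10^8 s ≈ 28.34 years

Final answer: T_syn = 28.34 years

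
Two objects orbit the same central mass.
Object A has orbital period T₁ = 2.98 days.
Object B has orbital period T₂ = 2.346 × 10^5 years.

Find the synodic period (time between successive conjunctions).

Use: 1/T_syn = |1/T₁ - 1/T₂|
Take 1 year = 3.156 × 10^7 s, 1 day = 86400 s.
T₁ = 2.98 days = 257472 s
T₂ = 2.346 × 10^5 years = 7.40398 × 10^12 s
1/T₁ = 3.88392 × 10^-6 s⁻¹
1/T₂ = 1.35063 × 10^-13 s⁻¹
|1/T₁ − 1/T₂| = 3.88392 × 10^-6 s⁻¹
T_syn = 1 / |1/T₁ − 1/T₂| = 257472 s ≈ 2.98 days

Final answer: T_syn = 2.98 days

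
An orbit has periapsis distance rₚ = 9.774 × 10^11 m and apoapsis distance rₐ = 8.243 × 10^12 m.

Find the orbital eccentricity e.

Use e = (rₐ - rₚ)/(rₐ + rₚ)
rₚ = 9.774 × 10^11 m
rₐ = 8.243 × 10^12 m
rₐ − rₚ = 7.2656 × 10^12 m
rₐ + rₚ = 9.2204 × 10^12 m
e = (rₐ − rₚ)/(rₐ + rₚ) = 0.787992

Final answer: e = 0.788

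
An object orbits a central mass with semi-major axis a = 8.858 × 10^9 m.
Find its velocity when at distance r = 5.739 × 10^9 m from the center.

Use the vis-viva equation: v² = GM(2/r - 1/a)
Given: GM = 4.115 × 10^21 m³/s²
a = 8.858 × 10^9 m
r = 5.739 × 10^9 m
GM = 4.115 × 10^21 m³/s²
2/r − 1/a = 3.48493 × 10^-10 − 1.12892 × 10^-10 = 2.356 × 10^-10 m⁻¹
v² = GM (2/r − 1/a) = 9.69496 × 10^11 m²/s²
v = 984630 m/s ≈ 984.6 km/s

Final answer: 984.6 km/s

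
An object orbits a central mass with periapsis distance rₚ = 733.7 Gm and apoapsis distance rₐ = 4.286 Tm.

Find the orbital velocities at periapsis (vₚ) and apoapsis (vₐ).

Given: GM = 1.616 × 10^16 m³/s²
rₚ = 733.7 Gm = 7.337 × 10^11 m
rₐ = 4.286 Tm = 4.286 × 10^12 m
GM = 1.616 × 10^16 m³/s²
a = (rₚ + rₐ)/2 = 2.50985 × 10^12 m
Vis-viva: v² = GM (2/r − 1/a)
vₚ² = 1.616 × 10^16 × (2.72591 × 10^-12 − 3.9843 × 10^-13) = 37612.1 m²/s²
vₚ = 193.938 m/s ≈ 193.9 m/s
vₐ² = 1.616 × 10^16 × (4.66636 × 10^-13 − 3.9843 × 10^-13) = 1102.2 m²/s²
vₐ = 33.1994 m/s ≈ 33.2 m/s

Final answer: vₚ = 193.9 m/s, vₐ = 33.2 m/s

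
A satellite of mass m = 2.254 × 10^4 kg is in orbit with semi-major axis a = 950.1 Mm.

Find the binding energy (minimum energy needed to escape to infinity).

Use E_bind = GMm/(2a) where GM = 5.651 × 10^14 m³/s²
a = 950.1 Mm = 9.501 × 10^8 m
GM = 5.651 × 10^14 m³/s²
m = 2.254 × 10^4 kg
GMm = 5.651 × 10^14 × 22540 = 1.27374 × 10^19 m³·kg/s²
2a = 1.9002 × 10^9 m
E_bind = GMm/(2a) = 6.70316 × 10^9 J ≈ 6.703 GJ

Final answer: 6.703 GJ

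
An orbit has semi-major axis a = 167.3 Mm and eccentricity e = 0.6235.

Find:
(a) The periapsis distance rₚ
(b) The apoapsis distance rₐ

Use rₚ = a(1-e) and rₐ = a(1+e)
a = 167.3 Mm = 1.673 × 10^8 m
e = 0.6235:  1 − e = 0.3765,  1 + e = 1.6235
(a) rₚ = a(1 − e) = 1.673 × 10^8 m × 0.3765 = 6.29884 × 10^7 m ≈ 62.99 Mm
(b) rₐ = a(1 + e) = 1.673 × 10^8 m × 1.6235 = 2.71612 × 10^8 m ≈ 271.6 Mm

Final answer:
(a) rₚ = 62.99 Mm
(b) rₐ = 271.6 Mm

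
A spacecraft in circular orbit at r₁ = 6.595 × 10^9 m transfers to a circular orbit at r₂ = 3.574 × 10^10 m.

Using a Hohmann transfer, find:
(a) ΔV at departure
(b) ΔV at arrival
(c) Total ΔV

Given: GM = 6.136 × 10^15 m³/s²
r₁ = 6.595 × 10^9 m
r₂ = 3.574 × 10^10 m
GM = 6.136 × 10^15 m³/s²
Transfer ellipse: a_t = (r₁ + r₂)/2 = 2.11675 × 10^10 m
Circular speed at r₁: v₁ = √(GM/r₁) = 964.573 m/s
Transfer speed at r₁ (periapsis): v₁ₜ = √(GM(2/r₁ − 1/a_t)) = 1253.37 m/s
(a) ΔV₁ = v₁ₜ − v₁ = 288.792 m/s ≈ 288.8 m/s
Circular speed at r₂: v₂ = √(GM/r₂) = 414.348 m/s
Transfer speed at r₂ (apoapsis): v₂ₜ = √(GM(2/r₂ − 1/a_t)) = 231.28 m/s
(b) ΔV₂ = v₂ − v₂ₜ = 183.068 m/s ≈ 183.1 m/s
(c) ΔV_total = ΔV₁ + ΔV₂ = 471.86 m/s ≈ 471.9 m/s

Final answer:
(a) ΔV₁ = 288.8 m/s
(b) ΔV₂ = 183.1 m/s
(c) ΔV_total = 471.9 m/s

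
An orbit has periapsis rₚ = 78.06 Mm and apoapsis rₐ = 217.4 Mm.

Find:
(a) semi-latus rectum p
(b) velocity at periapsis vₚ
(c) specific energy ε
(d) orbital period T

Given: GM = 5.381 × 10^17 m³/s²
rₚ = 78.06 Mm = 7.806 × 10^7 m
rₐ = 217.4 Mm = 2.174 × 10^8 m
GM = 5.381 × 10^17 m³/s²
a = (rₚ + rₐ)/2 = 1.4773 × 10^8 m
e = (rₐ − rₚ)/(rₐ + rₚ) = (1.3934 × 10^8) / (2.9546 × 10^8) = 0.471604
(a) 1 − e² = 0.77759;  p = a(1 − e²) = 1.4773 × 10^8 × 0.77759 = 1.14873 × 10^8 m ≈ 114.9 Mm
(b) vₚ² = GM (2/rₚ − 1/a) = 5.381 × 10^17 × (2.56213 × 10^-8 − 6.76911 × 10^-9) = 1.01444 × 10^10 m²/s²;  vₚ = 100719 m/s ≈ 100.7 km/s
(c) 2a = 2.9546 × 10^8 m;  ε = −GM/(2a) = -1.82123 × 10^9 J/kg ≈ -1.821 GJ/kg
(d) a³ = 3.22408 × 10^24 m³;  T = 2π √(a³/GM) = 2π × 2447.78 s = 15379.8 s ≈ 4.272 hours

Final answer:
(a) semi-latus rectum p = 114.9 Mm
(b) velocity at periapsis vₚ = 100.7 km/s
(c) specific energy ε = -1.821 GJ/kg
(d) orbital period T = 4.272 hours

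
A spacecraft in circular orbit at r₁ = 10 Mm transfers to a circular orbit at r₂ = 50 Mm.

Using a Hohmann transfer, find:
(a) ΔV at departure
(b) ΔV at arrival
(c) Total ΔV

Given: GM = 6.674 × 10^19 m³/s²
r₁ = 10 Mm = 1 × 10^7 m
r₂ = 50 Mm = 5 × 10^7 m
GM = 6.674 × 10^19 m³/s²
Transfer ellipse: a_t = (r₁ + r₂)/2 = 3 × 10^7 m
Circular speed at r₁: v₁ = √(GM/r₁) = 2.58341 × 10^6 m/s
Transfer speed at r₁ (periapsis): v₁ₜ = √(GM(2/r₁ − 1/a_t)) = 3.33517 × 10^6 m/s
(a) ΔV₁ = v₁ₜ − v₁ = 751758 m/s ≈ 751.8 km/s
Circular speed at r₂: v₂ = √(GM/r₂) = 1.15534 × 10^6 m/s
Transfer speed at r₂ (apoapsis): v₂ₜ = √(GM(2/r₂ − 1/a_t)) = 667033 m/s
(b) ΔV₂ = v₂ − v₂ₜ = 488302 m/s ≈ 488.3 km/s
(c) ΔV_total = ΔV₁ + ΔV₂ = 1.24006 × 10^6 m/s ≈ 1240 km/s

Final answer:
(a) ΔV₁ = 751.8 km/s
(b) ΔV₂ = 488.3 km/s
(c) ΔV_total = 1240 km/s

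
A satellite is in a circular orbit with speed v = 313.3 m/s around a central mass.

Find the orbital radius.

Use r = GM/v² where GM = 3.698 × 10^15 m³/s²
v = 313.3 m/s
GM = 3.698 × 10^15 m³/s²
v² = 98156.9 m²/s²
r = GM/v² = (3.698 × 10^15) / 98156.9 = 3.76744 × 10^10 m ≈ 37.67 Gm

Final answer: 37.67 Gm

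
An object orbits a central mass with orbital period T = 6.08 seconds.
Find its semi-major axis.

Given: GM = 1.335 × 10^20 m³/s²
T = 6.08 seconds
GM = 1.335 × 10^20 m³/s²
Kepler's third law: a³ = GM T² / (4π²)
T² = 36.9664 s²
a³ = (1.335 × 10^20) × 36.9664 / (4π²) = 1.25005 × 10^20 m³
a = (a³)^(1/3) = 5.00007 × 10^6 m ≈ 5 Mm

Final answer: 5 Mm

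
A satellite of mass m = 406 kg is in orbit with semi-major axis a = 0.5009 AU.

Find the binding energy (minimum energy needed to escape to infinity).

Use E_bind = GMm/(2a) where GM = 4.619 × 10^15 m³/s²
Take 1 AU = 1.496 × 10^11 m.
a = 0.5009 AU = 7.49346 × 10^10 m
GM = 4.619 × 10^15 m³/s²
m = 406 kg
GMm = 4.619 × 10^15 × 406 = 1.87531 × 10^18 m³·kg/s²
2a = 1.49869 × 10^11 m
E_bind = GMm/(2a) = 1.2513 × 10^7 J ≈ 12.51 MJ

Final answer: 12.51 MJ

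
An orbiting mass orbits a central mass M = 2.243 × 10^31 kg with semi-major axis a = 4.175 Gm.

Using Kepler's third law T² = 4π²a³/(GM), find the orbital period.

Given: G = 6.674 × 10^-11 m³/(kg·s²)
M = 2.243 × 10^31 kg
GM = G × M = 6.674 × 10^-11 × 2.243 × 10^31 = 1.49698 × 10^21 m³/s²
a = 4.175 Gm = 4.175 × 10^9 m
a³ = 7.27729 × 10^28 m³
T = 2π √(a³/GM) = 2π √((7.27729 × 10^28) / (1.49698 × 10^21)) = 2π × 6972.31 s
T = 43808.3 s ≈ 12.17 hours

Final answer: 12.17 hours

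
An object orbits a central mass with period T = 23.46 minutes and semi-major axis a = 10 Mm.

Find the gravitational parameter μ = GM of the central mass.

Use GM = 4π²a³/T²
T = 23.46 minutes = 1407.6 s
a = 10 Mm = 1 × 10^7 m
a³ = 1 × 10^21 m³
T² = 1.98134 × 10^6 s²
GM = 4π² × (1 × 10^21) / (1.98134 × 10^6) = 1.99251 × 10^16 m³/s²
GM ≈ 1.993 × 10^16 m³/s²

Final answer: GM = 1.993 × 10^16 m³/s²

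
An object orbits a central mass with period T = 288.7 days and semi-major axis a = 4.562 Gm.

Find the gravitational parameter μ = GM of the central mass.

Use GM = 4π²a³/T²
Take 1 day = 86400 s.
T = 288.7 days = 2.49437 × 10^7 s
a = 4.562 Gm = 4.562 × 10^9 m
a³ = 9.49436 × 10^28 m³
T² = 6.22187 × 10^14 s²
GM = 4π² × (9.49436 × 10^28) / (6.22187 × 10^14) = 6.02427 × 10^15 m³/s²
GM ≈ 6.024 × 10^15 m³/s²

Final answer: GM = 6.024 × 10^15 m³/s²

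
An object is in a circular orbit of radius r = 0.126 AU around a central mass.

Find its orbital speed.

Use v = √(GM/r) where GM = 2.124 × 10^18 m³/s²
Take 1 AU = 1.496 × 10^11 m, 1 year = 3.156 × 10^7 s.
r = 0.126 AU = 1.88496 × 10^10 m
GM = 2.124 × 10^18 m³/s²
GM/r = (2.124 × 10^18) / (1.88496 × 10^10) = 1.12681 × 10^8 m²/s²
v = √(GM/r) = 10615.2 m/s ≈ 2.239 AU/year

Final answer: 2.239 AU/year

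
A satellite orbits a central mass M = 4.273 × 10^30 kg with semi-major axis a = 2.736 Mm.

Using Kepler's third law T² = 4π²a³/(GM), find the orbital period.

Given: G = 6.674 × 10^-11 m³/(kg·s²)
M = 4.273 × 10^30 kg
GM = G × M = 6.674 × 10^-11 × 4.273 × 10^30 = 2.8518 × 10^20 m³/s²
a = 2.736 Mm = 2.736 × 10^6 m
a³ = 2.04809 × 10^19 m³
T = 2π √(a³/GM) = 2π √((2.04809 × 10^19) / (2.8518 × 10^20)) = 2π × 0.267988 s
T = 1.68382 s ≈ 1.684 seconds

Final answer: 1.684 seconds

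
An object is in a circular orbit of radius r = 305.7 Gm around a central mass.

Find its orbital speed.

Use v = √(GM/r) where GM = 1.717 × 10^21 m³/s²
r = 305.7 Gm = 3.057 × 10^11 m
GM = 1.717 × 10^21 m³/s²
GM/r = (1.717 × 10^21) / (3.057 × 10^11) = 5.61662 × 10^9 m²/s²
v = √(GM/r) = 74944.1 m/s ≈ 74.94 km/s

Final answer: 74.94 km/s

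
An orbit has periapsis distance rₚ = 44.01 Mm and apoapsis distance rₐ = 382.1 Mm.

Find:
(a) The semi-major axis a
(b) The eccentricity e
rₚ = 44.01 Mm = 4.401 × 10^7 m
rₐ = 382.1 Mm = 3.821 × 10^8 m
(a) a = (rₚ + rₐ)/2 = 2.13055 × 10^8 m ≈ 213.1 Mm
(b) e = (rₐ − rₚ)/(rₐ + rₚ) = (3.3809 × 10^8) / (4.2611 × 10^8) = 0.793434

Final answer:
(a) a = 213.1 Mm
(b) e = 0.7934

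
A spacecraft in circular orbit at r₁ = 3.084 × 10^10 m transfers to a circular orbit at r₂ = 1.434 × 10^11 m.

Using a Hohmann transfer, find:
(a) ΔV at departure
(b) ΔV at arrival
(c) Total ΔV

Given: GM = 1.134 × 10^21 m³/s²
r₁ = 3.084 × 10^10 m
r₂ = 1.434 × 10^11 m
GM = 1.134 × 10^21 m³/s²
Transfer ellipse: a_t = (r₁ + r₂)/2 = 8.712 × 10^10 m
Circular speed at r₁: v₁ = √(GM/r₁) = 191756 m/s
Transfer speed at r₁ (periapsis): v₁ₜ = √(GM(2/r₁ − 1/a_t)) = 246017 m/s
(a) ΔV₁ = v₁ₜ − v₁ = 54260.8 m/s ≈ 54.26 km/s
Circular speed at r₂: v₂ = √(GM/r₂) = 88926.7 m/s
Transfer speed at r₂ (apoapsis): v₂ₜ = √(GM(2/r₂ − 1/a_t)) = 52909.1 m/s
(b) ΔV₂ = v₂ − v₂ₜ = 36017.6 m/s ≈ 36.02 km/s
(c) ΔV_total = ΔV₁ + ΔV₂ = 90278.3 m/s ≈ 90.28 km/s

Final answer:
(a) ΔV₁ = 54.26 km/s
(b) ΔV₂ = 36.02 km/s
(c) ΔV_total = 90.28 km/s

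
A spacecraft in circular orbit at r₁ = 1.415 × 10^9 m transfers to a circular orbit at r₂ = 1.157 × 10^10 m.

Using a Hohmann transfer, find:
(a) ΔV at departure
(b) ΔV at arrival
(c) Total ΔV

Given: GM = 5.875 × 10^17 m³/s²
r₁ = 1.415 × 10^9 m
r₂ = 1.157 × 10^10 m
GM = 5.875 × 10^17 m³/s²
Transfer ellipse: a_t = (r₁ + r₂)/2 = 6.4925 × 10^9 m
Circular speed at r₁: v₁ = √(GM/r₁) = 20376.3 m/s
Transfer speed at r₁ (periapsis): v₁ₜ = √(GM(2/r₁ − 1/a_t)) = 27201.1 m/s
(a) ΔV₁ = v₁ₜ − v₁ = 6824.78 m/s ≈ 6.825 km/s
Circular speed at r₂: v₂ = √(GM/r₂) = 7125.86 m/s
Transfer speed at r₂ (apoapsis): v₂ₜ = √(GM(2/r₂ − 1/a_t)) = 3326.67 m/s
(b) ΔV₂ = v₂ − v₂ₜ = 3799.19 m/s ≈ 3.799 km/s
(c) ΔV_total = ΔV₁ + ΔV₂ = 10624 m/s ≈ 10.62 km/s

Final answer:
(a) ΔV₁ = 6.825 km/s
(b) ΔV₂ = 3.799 km/s
(c) ΔV_total = 10.62 km/s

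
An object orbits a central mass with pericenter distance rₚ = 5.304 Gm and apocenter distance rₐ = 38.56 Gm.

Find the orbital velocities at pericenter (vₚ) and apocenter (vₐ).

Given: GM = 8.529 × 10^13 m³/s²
rₚ = 5.304 Gm = 5.304 × 10^9 m
rₐ = 38.56 Gm = 3.856 × 10^10 m
GM = 8.529 × 10^13 m³/s²
a = (rₚ + rₐ)/2 = 2.1932 × 10^10 m
Vis-viva: v² = GM (2/r − 1/a)
vₚ² = 8.529 × 10^13 × (3.77074 × 10^-10 − 4.55955 × 10^-11) = 28271.8 m²/s²
vₚ = 168.142 m/s ≈ 168.1 m/s
vₐ² = 8.529 × 10^13 × (5.18672 × 10^-11 − 4.55955 × 10^-11) = 534.917 m²/s²
vₐ = 23.1283 m/s ≈ 23.13 m/s

Final answer: vₚ = 168.1 m/s, vₐ = 23.13 m/s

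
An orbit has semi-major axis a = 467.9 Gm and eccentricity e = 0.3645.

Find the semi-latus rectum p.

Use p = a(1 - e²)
a = 467.9 Gm = 4.679 × 10^11 m
e = 0.3645,  e² = 0.13286,  1 − e² = 0.86714
p = a(1 − e²) = 4.679 × 10^11 m × 0.86714 = 4.05735 × 10^11 m ≈ 405.7 Gm

Final answer: p = 405.7 Gm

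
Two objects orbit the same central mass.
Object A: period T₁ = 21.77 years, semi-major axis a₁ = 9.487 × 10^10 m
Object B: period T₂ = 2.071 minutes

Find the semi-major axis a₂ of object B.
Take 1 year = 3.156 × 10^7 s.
T₁ = 21.77 years = 6.87061 × 10^8 s
T₂ = 2.071 minutes = 124.26 s
a₁ = 9.487 × 10^10 m
Kepler's third law: (T₂/T₁)² = (a₂/a₁)³  ⇒  a₂ = a₁ (T₂/T₁)^(2/3)
T₂/T₁ = 1.80857 × 10^-7
(T₂/T₁)^(2/3) = 3.19809 × 10^-5
a₂ = 9.487 × 10^10 m × 3.19809 × 10^-5 = 3.03403 × 10^6 m ≈ 3.034 × 10^6 m

Final answer: a₂ = 3.034 × 10^6 m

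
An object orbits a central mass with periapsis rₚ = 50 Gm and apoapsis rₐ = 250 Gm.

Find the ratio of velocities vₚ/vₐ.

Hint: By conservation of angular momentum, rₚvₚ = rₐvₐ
rₚ = 50 Gm = 5 × 10^10 m
rₐ = 250 Gm = 2.5 × 10^11 m
rₚvₚ = rₐvₐ  ⇒  vₚ/vₐ = rₐ/rₚ
vₚ/vₐ = (2.5 × 10^11) / (5 × 10^10) = 5

Final answer: vₚ/vₐ = 5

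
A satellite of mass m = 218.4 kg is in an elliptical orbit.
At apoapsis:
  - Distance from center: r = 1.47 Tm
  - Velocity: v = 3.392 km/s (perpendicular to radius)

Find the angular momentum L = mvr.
r = 1.47 Tm = 1.47 × 10^12 m
v = 3.392 km/s = 3392 m/s
vr = 3392 × 1.47 × 10^12 = 4.98624 × 10^15 m²/s
L = m × vr = 218.4 × 4.98624 × 10^15 = 1.08899 × 10^18 kg·m²/s ≈ 1.089 × 10^18 kg·m²/s

Final answer: L = 1.089 × 10^18 kg·m²/s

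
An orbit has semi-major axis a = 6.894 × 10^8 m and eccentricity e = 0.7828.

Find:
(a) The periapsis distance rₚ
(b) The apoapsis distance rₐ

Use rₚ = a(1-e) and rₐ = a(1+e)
a = 6.894 × 10^8 m
e = 0.7828:  1 − e = 0.2172,  1 + e = 1.7828
(a) rₚ = a(1 − e) = 6.894 × 10^8 m × 0.2172 = 1.49738 × 10^8 m ≈ 1.497 × 10^8 m
(b) rₐ = a(1 + e) = 6.894 × 10^8 m × 1.7828 = 1.22906 × 10^9 m ≈ 1.229 × 10^9 m

Final answer:
(a) rₚ = 1.497 × 10^8 m
(b) rₐ = 1.229 × 10^9 m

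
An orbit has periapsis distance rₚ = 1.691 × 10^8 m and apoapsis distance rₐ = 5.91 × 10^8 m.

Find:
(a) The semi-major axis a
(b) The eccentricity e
rₚ = 1.691 × 10^8 m
rₐ = 5.91 × 10^8 m
(a) a = (rₚ + rₐ)/2 = 3.8005 × 10^8 m ≈ 3.8 × 10^8 m
(b) e = (rₐ − rₚ)/(rₐ + rₚ) = (4.219 × 10^8) / (7.601 × 10^8) = 0.555059

Final answer:
(a) a = 3.8 × 10^8 m
(b) e = 0.5551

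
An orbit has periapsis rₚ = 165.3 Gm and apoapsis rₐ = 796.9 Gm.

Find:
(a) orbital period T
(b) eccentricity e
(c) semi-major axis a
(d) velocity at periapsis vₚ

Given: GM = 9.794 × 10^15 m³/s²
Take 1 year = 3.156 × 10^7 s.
rₚ = 165.3 Gm = 1.653 × 10^11 m
rₐ = 796.9 Gm = 7.969 × 10^11 m
GM = 9.794 × 10^15 m³/s²
a = (rₚ + rₐ)/2 = 4.811 × 10^11 m
e = (rₐ − rₚ)/(rₐ + rₚ) = (6.316 × 10^11) / (9.622 × 10^11) = 0.656412
(a) a³ = 1.11354 × 10^35 m³;  T = 2π √(a³/GM) = 2π × 3.37189 × 10^9 s = 2.11862 × 10^10 s ≈ 671.3 years
(b) e = 0.656412 ≈ 0.6564
(c) a = 4.811 × 10^11 m ≈ 481.1 Gm
(d) vₚ² = GM (2/rₚ − 1/a) = 9.794 × 10^15 × (1.20992 × 10^-11 − 2.07857 × 10^-12) = 98142.2 m²/s²;  vₚ = 313.277 m/s ≈ 313.3 m/s

Final answer:
(a) orbital period T = 671.3 years
(b) eccentricity e = 0.6564
(c) semi-major axis a = 481.1 Gm
(d) velocity at periapsis vₚ = 313.3 m/s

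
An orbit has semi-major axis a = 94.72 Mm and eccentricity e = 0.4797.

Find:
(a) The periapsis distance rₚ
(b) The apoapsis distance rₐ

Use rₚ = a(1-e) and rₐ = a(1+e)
a = 94.72 Mm = 9.472 × 10^7 m
e = 0.4797:  1 − e = 0.5203,  1 + e = 1.4797
(a) rₚ = a(1 − e) = 9.472 × 10^7 m × 0.5203 = 4.92828 × 10^7 m ≈ 49.28 Mm
(b) rₐ = a(1 + e) = 9.472 × 10^7 m × 1.4797 = 1.40157 × 10^8 m ≈ 140.2 Mm

Final answer:
(a) rₚ = 49.28 Mm
(b) rₐ = 140.2 Mm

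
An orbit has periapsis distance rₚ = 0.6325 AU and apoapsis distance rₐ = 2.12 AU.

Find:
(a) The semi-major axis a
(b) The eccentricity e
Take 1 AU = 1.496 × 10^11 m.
rₚ = 0.6325 AU = 9.4622 × 10^10 m
rₐ = 2.12 AU = 3.17152 × 10^11 m
(a) a = (rₚ + rₐ)/2 = 2.05887 × 10^11 m ≈ 1.376 AU
(b) e = (rₐ − rₚ)/(rₐ + rₚ) = (2.2253 × 10^11) / (4.11774 × 10^11) = 0.540418

Final answer:
(a) a = 1.376 AU
(b) e = 0.5404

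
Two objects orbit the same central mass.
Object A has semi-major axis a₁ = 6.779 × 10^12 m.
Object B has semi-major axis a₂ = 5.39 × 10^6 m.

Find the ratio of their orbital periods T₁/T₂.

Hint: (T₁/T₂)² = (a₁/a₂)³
a₁ = 6.779 × 10^12 m
a₂ = 5.39 × 10^6 m
a₁/a₂ = 1.2577 × 10^6
T₁/T₂ = (a₁/a₂)^(3/2) = (1.2577 × 10^6)^1.5 = 1.41047 × 10^9

Final answer: T₁/T₂ = 1.41 × 10^9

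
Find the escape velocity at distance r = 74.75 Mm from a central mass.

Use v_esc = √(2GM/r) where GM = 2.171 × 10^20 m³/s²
r = 74.75 Mm = 7.475 × 10^7 m
GM = 2.171 × 10^20 m³/s²
2GM/r = 2 × (2.171 × 10^20) / (7.475 × 10^7) = 5.8087 × 10^12 m²/s²
v_esc = √(2GM/r) = 2.41012 × 10^6 m/s ≈ 2410 km/s

Final answer: 2410 km/s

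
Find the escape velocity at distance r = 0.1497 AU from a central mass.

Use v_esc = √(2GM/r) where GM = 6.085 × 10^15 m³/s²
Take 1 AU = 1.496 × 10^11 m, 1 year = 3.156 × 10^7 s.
r = 0.1497 AU = 2.23951 × 10^10 m
GM = 6.085 × 10^15 m³/s²
2GM/r = 2 × (6.085 × 10^15) / (2.23951 × 10^10) = 543422 m²/s²
v_esc = √(2GM/r) = 737.172 m/s ≈ 0.1555 AU/year

Final answer: 0.1555 AU/year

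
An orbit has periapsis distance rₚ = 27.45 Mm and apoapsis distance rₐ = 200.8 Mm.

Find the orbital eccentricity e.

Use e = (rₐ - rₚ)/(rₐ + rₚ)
rₚ = 27.45 Mm = 2.745 × 10^7 m
rₐ = 200.8 Mm = 2.008 × 10^8 m
rₐ − rₚ = 1.7335 × 10^8 m
rₐ + rₚ = 2.2825 × 10^8 m
e = (rₐ − rₚ)/(rₐ + rₚ) = 0.759474

Final answer: e = 0.7595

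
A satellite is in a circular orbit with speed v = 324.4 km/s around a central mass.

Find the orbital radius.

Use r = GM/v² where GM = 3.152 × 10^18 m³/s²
v = 324.4 km/s = 324400 m/s
GM = 3.152 × 10^18 m³/s²
v² = 1.05235 × 10^11 m²/s²
r = GM/v² = (3.152 × 10^18) / (1.05235 × 10^11) = 2.99519 × 10^7 m ≈ 29.95 Mm

Final answer: 29.95 Mm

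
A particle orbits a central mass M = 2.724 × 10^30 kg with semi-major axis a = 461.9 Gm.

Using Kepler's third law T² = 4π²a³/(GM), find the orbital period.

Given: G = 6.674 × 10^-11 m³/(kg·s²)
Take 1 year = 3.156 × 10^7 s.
M = 2.724 × 10^30 kg
GM = G × M = 6.674 × 10^-11 × 2.724 × 10^30 = 1.818 × 10^20 m³/s²
a = 461.9 Gm = 4.619 × 10^11 m
a³ = 9.85471 × 10^34 m³
T = 2π √(a³/GM) = 2π √((9.85471 × 10^34) / (1.818 × 10^20)) = 2π × 2.32823 × 10^7 s
T = 1.46287 × 10^8 s ≈ 4.635 years

Final answer: 4.635 years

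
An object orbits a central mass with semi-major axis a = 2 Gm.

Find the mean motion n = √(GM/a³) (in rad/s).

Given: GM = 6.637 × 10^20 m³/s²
a = 2 Gm = 2 × 10^9 m
GM = 6.637 × 10^20 m³/s²
a³ = 8 × 10^27 m³
GM/a³ = (6.637 × 10^20) / (8 × 10^27) = 8.29625 × 10^-8 s⁻²
n = √(GM/a³) = 0.000288032 rad/s ≈ 0.000288 rad/s

Final answer: n = 0.000288 rad/s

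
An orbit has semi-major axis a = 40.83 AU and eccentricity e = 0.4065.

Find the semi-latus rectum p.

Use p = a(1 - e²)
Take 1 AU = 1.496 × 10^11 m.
a = 40.83 AU = 6.10817 × 10^12 m
e = 0.4065,  e² = 0.165242,  1 − e² = 0.834758
p = a(1 − e²) = 6.10817 × 10^12 m × 0.834758 = 5.09884 × 10^12 m ≈ 34.08 AU

Final answer: p = 34.08 AU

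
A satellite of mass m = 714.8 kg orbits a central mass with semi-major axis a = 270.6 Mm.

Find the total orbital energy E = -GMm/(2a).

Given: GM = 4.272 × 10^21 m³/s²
a = 270.6 Mm = 2.706 × 10^8 m
GM = 4.272 × 10^21 m³/s²
2a = 5.412 × 10^8 m
GMm = 4.272 × 10^21 × 714.8 = 3.05363 × 10^24 m³·kg/s²
E = −GMm/(2a) = -5.64232 × 10^15 J ≈ -5.642 PJ

Final answer: -5.642 PJ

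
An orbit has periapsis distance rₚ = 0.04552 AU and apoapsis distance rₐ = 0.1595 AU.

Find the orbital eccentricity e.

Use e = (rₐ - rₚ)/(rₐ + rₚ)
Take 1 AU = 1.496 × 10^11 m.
rₚ = 0.04552 AU = 6.80979 × 10^9 m
rₐ = 0.1595 AU = 2.38612 × 10^10 m
rₐ − rₚ = 1.70514 × 10^10 m
rₐ + rₚ = 3.0671 × 10^10 m
e = (rₐ − rₚ)/(rₐ + rₚ) = 0.555946

Final answer: e = 0.5559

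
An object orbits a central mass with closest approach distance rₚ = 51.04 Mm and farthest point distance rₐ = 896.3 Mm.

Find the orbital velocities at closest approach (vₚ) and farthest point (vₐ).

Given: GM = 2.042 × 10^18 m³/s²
rₚ = 51.04 Mm = 5.104 × 10^7 m
rₐ = 896.3 Mm = 8.963 × 10^8 m
GM = 2.042 × 10^18 m³/s²
a = (rₚ + rₐ)/2 = 4.7367 × 10^8 m
Vis-viva: v² = GM (2/r − 1/a)
vₚ² = 2.042 × 10^18 × (3.9185 × 10^-8 − 2.11117 × 10^-9) = 7.57047 × 10^10 m²/s²
vₚ = 275145 m/s ≈ 275.1 km/s
vₐ² = 2.042 × 10^18 × (2.2314 × 10^-9 − 2.11117 × 10^-9) = 2.45492 × 10^8 m²/s²
vₐ = 15668.2 m/s ≈ 15.67 km/s

Final answer: vₚ = 275.1 km/s, vₐ = 15.67 km/s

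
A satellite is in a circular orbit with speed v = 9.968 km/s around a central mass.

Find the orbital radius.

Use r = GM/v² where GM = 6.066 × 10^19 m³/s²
v = 9.968 km/s = 9968 m/s
GM = 6.066 × 10^19 m³/s²
v² = 9.9361 × 10^7 m²/s²
r = GM/v² = (6.066 × 10^19) / (9.9361 × 10^7) = 6.10501 × 10^11 m ≈ 610.5 Gm

Final answer: 610.5 Gm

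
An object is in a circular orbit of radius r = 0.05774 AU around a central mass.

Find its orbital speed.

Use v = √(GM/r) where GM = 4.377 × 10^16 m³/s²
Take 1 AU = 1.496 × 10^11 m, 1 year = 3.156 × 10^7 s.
r = 0.05774 AU = 8.6379 × 10^9 m
GM = 4.377 × 10^16 m³/s²
GM/r = (4.377 × 10^16) / (8.6379 × 10^9) = 5.0672 × 10^6 m²/s²
v = √(GM/r) = 2251.04 m/s ≈ 0.4749 AU/year

Final answer: 0.4749 AU/year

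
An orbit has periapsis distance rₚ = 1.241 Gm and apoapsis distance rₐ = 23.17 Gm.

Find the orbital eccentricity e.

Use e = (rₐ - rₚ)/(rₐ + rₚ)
rₚ = 1.241 Gm = 1.241 × 10^9 m
rₐ = 23.17 Gm = 2.317 × 10^10 m
rₐ − rₚ = 2.1929 × 10^10 m
rₐ + rₚ = 2.4411 × 10^10 m
e = (rₐ − rₚ)/(rₐ + rₚ) = 0.898325

Final answer: e = 0.8983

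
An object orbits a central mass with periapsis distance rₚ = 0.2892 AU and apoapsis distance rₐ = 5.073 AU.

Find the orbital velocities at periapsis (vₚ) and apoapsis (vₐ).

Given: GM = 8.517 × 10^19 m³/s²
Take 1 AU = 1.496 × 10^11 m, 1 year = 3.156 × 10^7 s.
rₚ = 0.2892 AU = 4.32643 × 10^10 m
rₐ = 5.073 AU = 7.58921 × 10^11 m
GM = 8.517 × 10^19 m³/s²
a = (rₚ + rₐ)/2 = 4.01093 × 10^11 m
Vis-viva: v² = GM (2/r − 1/a)
vₚ² = 8.517 × 10^19 × (4.62275 × 10^-11 − 2.49319 × 10^-12) = 3.72485 × 10^9 m²/s²
vₚ = 61031.5 m/s ≈ 12.88 AU/year
vₐ² = 8.517 × 10^19 × (2.63532 × 10^-12 − 2.49319 × 10^-12) = 1.21053 × 10^7 m²/s²
vₐ = 3479.27 m/s ≈ 0.734 AU/year

Final answer: vₚ = 12.88 AU/year, vₐ = 0.734 AU/year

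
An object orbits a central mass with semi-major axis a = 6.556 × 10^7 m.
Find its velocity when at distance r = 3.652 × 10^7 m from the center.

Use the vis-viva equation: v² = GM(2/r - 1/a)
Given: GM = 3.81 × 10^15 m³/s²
a = 6.556 × 10^7 m
r = 3.652 × 10^7 m
GM = 3.81 × 10^15 m³/s²
2/r − 1/a = 5.47645 × 10^-8 − 1.52532 × 10^-8 = 3.95113 × 10^-8 m⁻¹
v² = GM (2/r − 1/a) = 1.50538 × 10^8 m²/s²
v = 12269.4 m/s ≈ 12.27 km/s

Final answer: 12.27 km/s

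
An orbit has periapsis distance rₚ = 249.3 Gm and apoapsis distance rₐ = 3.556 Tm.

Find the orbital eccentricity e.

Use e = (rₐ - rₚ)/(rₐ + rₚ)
rₚ = 249.3 Gm = 2.493 × 10^11 m
rₐ = 3.556 Tm = 3.556 × 10^12 m
rₐ − rₚ = 3.3067 × 10^12 m
rₐ + rₚ = 3.8053 × 10^12 m
e = (rₐ − rₚ)/(rₐ + rₚ) = 0.868972

Final answer: e = 0.869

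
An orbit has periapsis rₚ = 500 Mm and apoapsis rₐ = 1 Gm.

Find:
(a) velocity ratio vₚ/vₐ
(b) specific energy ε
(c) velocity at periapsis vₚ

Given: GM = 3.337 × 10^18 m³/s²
rₚ = 500 Mm = 5 × 10^8 m
rₐ = 1 Gm = 1 × 10^9 m
GM = 3.337 × 10^18 m³/s²
a = (rₚ + rₐ)/2 = 7.5 × 10^8 m
e = (rₐ − rₚ)/(rₐ + rₚ) = (5 × 10^8) / (1.5 × 10^9) = 0.333333
(a) vₚ/vₐ = rₐ/rₚ (angular momentum) = (1 × 10^9) / (5 × 10^8) = 2 ≈ 2
(b) 2a = 1.5 × 10^9 m;  ε = −GM/(2a) = -2.22467 × 10^9 J/kg ≈ -2.225 GJ/kg
(c) vₚ² = GM (2/rₚ − 1/a) = 3.337 × 10^18 × (4 × 10^-9 − 1.33333 × 10^-9) = 8.89867 × 10^9 m²/s²;  vₚ = 94332.7 m/s ≈ 94.33 km/s

Final answer:
(a) velocity ratio vₚ/vₐ = 2
(b) specific energy ε = -2.225 GJ/kg
(c) velocity at periapsis vₚ = 94.33 km/s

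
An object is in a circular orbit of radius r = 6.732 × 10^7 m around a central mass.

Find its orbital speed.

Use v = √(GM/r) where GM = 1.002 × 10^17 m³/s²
r = 6.732 × 10^7 m
GM = 1.002 × 10^17 m³/s²
GM/r = (1.002 × 10^17) / (6.732 × 10^7) = 1.48841 × 10^9 m²/s²
v = √(GM/r) = 38580 m/s ≈ 38.58 km/s

Final answer: 38.58 km/s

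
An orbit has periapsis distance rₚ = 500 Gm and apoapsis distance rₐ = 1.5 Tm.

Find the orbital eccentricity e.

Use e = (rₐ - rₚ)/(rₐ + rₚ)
rₚ = 500 Gm = 5 × 10^11 m
rₐ = 1.5 Tm = 1.5 × 10^12 m
rₐ − rₚ = 1 × 10^12 m
rₐ + rₚ = 2 × 10^12 m
e = (rₐ − rₚ)/(rₐ + rₚ) = 0.5

Final answer: e = 0.5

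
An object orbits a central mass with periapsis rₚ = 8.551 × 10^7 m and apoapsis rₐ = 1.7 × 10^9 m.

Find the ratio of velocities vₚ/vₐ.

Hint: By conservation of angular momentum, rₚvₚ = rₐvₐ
rₚ = 8.551 × 10^7 m
rₐ = 1.7 × 10^9 m
rₚvₚ = rₐvₐ  ⇒  vₚ/vₐ = rₐ/rₚ
vₚ/vₐ = (1.7 × 10^9) / (8.551 × 10^7) = 19.8807

Final answer: vₚ/vₐ = 19.88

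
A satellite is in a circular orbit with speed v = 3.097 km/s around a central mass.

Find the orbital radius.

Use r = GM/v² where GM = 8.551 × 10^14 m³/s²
v = 3.097 km/s = 3097 m/s
GM = 8.551 × 10^14 m³/s²
v² = 9.59141 × 10^6 m²/s²
r = GM/v² = (8.551 × 10^14) / (9.59141 × 10^6) = 8.91527 × 10^7 m ≈ 89.15 Mm

Final answer: 89.15 Mm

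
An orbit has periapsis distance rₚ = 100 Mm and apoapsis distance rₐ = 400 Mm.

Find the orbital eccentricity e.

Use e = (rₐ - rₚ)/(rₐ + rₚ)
rₚ = 100 Mm = 1 × 10^8 m
rₐ = 400 Mm = 4 × 10^8 m
rₐ − rₚ = 3 × 10^8 m
rₐ + rₚ = 5 × 10^8 m
e = (rₐ − rₚ)/(rₐ + rₚ) = 0.6

Final answer: e = 0.6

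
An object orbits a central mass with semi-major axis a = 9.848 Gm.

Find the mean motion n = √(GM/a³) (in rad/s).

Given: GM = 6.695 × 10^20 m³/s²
a = 9.848 Gm = 9.848 × 10^9 m
GM = 6.695 × 10^20 m³/s²
a³ = 9.5509 × 10^29 m³
GM/a³ = (6.695 × 10^20) / (9.5509 × 10^29) = 7.00981 × 10^-10 s⁻²
n = √(GM/a³) = 2.64761 × 10^-5 rad/s ≈ 2.648 × 10^-5 rad/s

Final answer: n = 2.648 × 10^-5 rad/s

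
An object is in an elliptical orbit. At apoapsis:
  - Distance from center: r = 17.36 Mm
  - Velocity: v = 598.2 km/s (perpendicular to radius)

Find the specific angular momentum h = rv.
r = 17.36 Mm = 1.736 × 10^7 m
v = 598.2 km/s = 598200 m/s
h = rv = 1.736 × 10^7 × 598200 = 1.03848 × 10^13 m²/s ≈ 1.038 × 10^13 m²/s

Final answer: h = 1.038 × 10^13 m²/s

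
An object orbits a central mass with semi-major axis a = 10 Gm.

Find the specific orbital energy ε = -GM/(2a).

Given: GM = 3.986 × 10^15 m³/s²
a = 10 Gm = 1 × 10^10 m
GM = 3.986 × 10^15 m³/s²
2a = 2 × 10^10 m
ε = −GM/(2a) = -199300 J/kg ≈ -199.3 kJ/kg

Final answer: -199.3 kJ/kg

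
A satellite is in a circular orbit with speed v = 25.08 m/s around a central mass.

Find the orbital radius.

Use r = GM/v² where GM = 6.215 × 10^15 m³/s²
v = 25.08 m/s
GM = 6.215 × 10^15 m³/s²
v² = 629.006 m²/s²
r = GM/v² = (6.215 × 10^15) / 629.006 = 9.88066 × 10^12 m ≈ 9.881 Tm

Final answer: 9.881 Tm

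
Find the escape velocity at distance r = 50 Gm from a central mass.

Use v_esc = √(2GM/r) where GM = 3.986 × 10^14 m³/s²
r = 50 Gm = 5 × 10^10 m
GM = 3.986 × 10^14 m³/s²
2GM/r = 2 × (3.986 × 10^14) / (5 × 10^10) = 15944 m²/s²
v_esc = √(2GM/r) = 126.27 m/s ≈ 126.3 m/s

Final answer: 126.3 m/s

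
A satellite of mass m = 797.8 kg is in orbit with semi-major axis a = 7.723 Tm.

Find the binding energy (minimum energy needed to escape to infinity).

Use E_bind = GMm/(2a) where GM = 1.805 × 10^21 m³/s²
a = 7.723 Tm = 7.723 × 10^12 m
GM = 1.805 × 10^21 m³/s²
m = 797.8 kg
GMm = 1.805 × 10^21 × 797.8 = 1.44003 × 10^24 m³·kg/s²
2a = 1.5446 × 10^13 m
E_bind = GMm/(2a) = 9.32299 × 10^10 J ≈ 93.23 GJ

Final answer: 93.23 GJ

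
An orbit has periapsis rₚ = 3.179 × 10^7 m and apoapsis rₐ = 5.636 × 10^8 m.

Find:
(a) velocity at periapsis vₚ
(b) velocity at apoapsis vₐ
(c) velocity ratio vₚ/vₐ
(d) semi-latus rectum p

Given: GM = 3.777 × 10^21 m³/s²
rₚ = 3.179 × 10^7 m
rₐ = 5.636 × 10^8 m
GM = 3.777 × 10^21 m³/s²
a = (rₚ + rₐ)/2 = 2.97695 × 10^8 m
e = (rₐ − rₚ)/(rₐ + rₚ) = (5.3181 × 10^8) / (5.9539 × 10^8) = 0.893213
(a) vₚ² = GM (2/rₚ − 1/a) = 3.777 × 10^21 × (6.29129 × 10^-8 − 3.35914 × 10^-9) = 2.24934 × 10^14 m²/s²;  vₚ = 1.49978 × 10^7 m/s ≈ 1.5 × 10^4 km/s
(b) vₐ² = GM (2/rₐ − 1/a) = 3.777 × 10^21 × (3.54862 × 10^-9 − 3.35914 × 10^-9) = 7.15641 × 10^11 m²/s²;  vₐ = 845955 m/s ≈ 846 km/s
(c) vₚ/vₐ = rₐ/rₚ (angular momentum) = (5.636 × 10^8) / (3.179 × 10^7) = 17.7288 ≈ 17.73
(d) 1 − e² = 0.202171;  p = a(1 − e²) = 2.97695 × 10^8 × 0.202171 = 6.01852 × 10^7 m ≈ 6.019 × 10^7 m

Final answer:
(a) velocity at periapsis vₚ = 1.5 × 10^4 km/s
(b) velocity at apoapsis vₐ = 846 km/s
(c) velocity ratio vₚ/vₐ = 17.73
(d) semi-latus rectum p = 6.019 × 10^7 m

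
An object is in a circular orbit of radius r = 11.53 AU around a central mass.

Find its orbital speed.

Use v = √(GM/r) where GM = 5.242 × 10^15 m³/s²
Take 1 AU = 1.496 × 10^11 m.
r = 11.53 AU = 1.72489 × 10^12 m
GM = 5.242 × 10^15 m³/s²
GM/r = (5.242 × 10^15) / (1.72489 × 10^12) = 3039.04 m²/s²
v = √(GM/r) = 55.1275 m/s ≈ 55.13 m/s

Final answer: 55.13 m/s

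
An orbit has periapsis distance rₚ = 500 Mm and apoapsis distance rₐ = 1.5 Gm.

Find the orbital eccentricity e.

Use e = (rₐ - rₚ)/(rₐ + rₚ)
rₚ = 500 Mm = 5 × 10^8 m
rₐ = 1.5 Gm = 1.5 × 10^9 m
rₐ − rₚ = 1 × 10^9 m
rₐ + rₚ = 2 × 10^9 m
e = (rₐ − rₚ)/(rₐ + rₚ) = 0.5

Final answer: e = 0.5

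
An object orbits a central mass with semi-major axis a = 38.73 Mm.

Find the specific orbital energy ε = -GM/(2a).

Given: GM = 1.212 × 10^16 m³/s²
a = 38.73 Mm = 3.873 × 10^7 m
GM = 1.212 × 10^16 m³/s²
2a = 7.746 × 10^7 m
ε = −GM/(2a) = -1.56468 × 10^8 J/kg ≈ -156.5 MJ/kg

Final answer: -156.5 MJ/kg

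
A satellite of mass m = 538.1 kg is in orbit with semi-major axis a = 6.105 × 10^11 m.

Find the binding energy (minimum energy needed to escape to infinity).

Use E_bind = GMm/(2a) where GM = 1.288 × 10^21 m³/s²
a = 6.105 × 10^11 m
GM = 1.288 × 10^21 m³/s²
m = 538.1 kg
GMm = 1.288 × 10^21 × 538.1 = 6.93073 × 10^23 m³·kg/s²
2a = 1.221 × 10^12 m
E_bind = GMm/(2a) = 5.67627 × 10^11 J ≈ 567.6 GJ

Final answer: 567.6 GJ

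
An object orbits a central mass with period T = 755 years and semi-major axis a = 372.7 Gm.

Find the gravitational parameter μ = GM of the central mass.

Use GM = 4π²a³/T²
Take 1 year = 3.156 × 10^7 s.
T = 755 years = 2.38278 × 10^10 s
a = 372.7 Gm = 3.727 × 10^11 m
a³ = 5.177 × 10^34 m³
T² = 5.67764 × 10^20 s²
GM = 4π² × (5.177 × 10^34) / (5.67764 × 10^20) = 3.59973 × 10^15 m³/s²
GM ≈ 3.6 × 10^15 m³/s²

Final answer: GM = 3.6 × 10^15 m³/s²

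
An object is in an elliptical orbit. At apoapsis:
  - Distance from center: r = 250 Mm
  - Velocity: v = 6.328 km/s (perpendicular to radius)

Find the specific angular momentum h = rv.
r = 250 Mm = 2.5 × 10^8 m
v = 6.328 km/s = 6328 m/s
h = rv = 2.5 × 10^8 × 6328 = 1.582 × 10^12 m²/s ≈ 1.582 × 10^12 m²/s

Final answer: h = 1.582 × 10^12 m²/s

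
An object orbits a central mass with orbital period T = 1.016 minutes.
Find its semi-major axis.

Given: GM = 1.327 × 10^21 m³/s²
T = 1.016 minutes = 60.96 s
GM = 1.327 × 10^21 m³/s²
Kepler's third law: a³ = GM T² / (4π²)
T² = 3716.12 s²
a³ = (1.327 × 10^21) × 3716.12 / (4π²) = 1.24911 × 10^23 m³
a = (a³)^(1/3) = 4.99881 × 10^7 m ≈ 49.99 Mm

Final answer: 49.99 Mm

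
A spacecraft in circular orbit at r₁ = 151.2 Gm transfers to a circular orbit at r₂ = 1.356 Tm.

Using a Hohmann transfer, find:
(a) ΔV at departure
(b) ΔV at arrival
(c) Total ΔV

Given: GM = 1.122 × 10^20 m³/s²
r₁ = 151.2 Gm = 1.512 × 10^11 m
r₂ = 1.356 Tm = 1.356 × 10^12 m
GM = 1.122 × 10^20 m³/s²
Transfer ellipse: a_t = (r₁ + r₂)/2 = 7.536 × 10^11 m
Circular speed at r₁: v₁ = √(GM/r₁) = 27240.8 m/s
Transfer speed at r₁ (periapsis): v₁ₜ = √(GM(2/r₁ − 1/a_t)) = 36541 m/s
(a) ΔV₁ = v₁ₜ − v₁ = 9300.12 m/s ≈ 9.3 km/s
Circular speed at r₂: v₂ = √(GM/r₂) = 9096.34 m/s
Transfer speed at r₂ (apoapsis): v₂ₜ = √(GM(2/r₂ − 1/a_t)) = 4074.48 m/s
(b) ΔV₂ = v₂ − v₂ₜ = 5021.86 m/s ≈ 5.022 km/s
(c) ΔV_total = ΔV₁ + ΔV₂ = 14322 m/s ≈ 14.32 km/s

Final answer:
(a) ΔV₁ = 9.3 km/s
(b) ΔV₂ = 5.022 km/s
(c) ΔV_total = 14.32 km/s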